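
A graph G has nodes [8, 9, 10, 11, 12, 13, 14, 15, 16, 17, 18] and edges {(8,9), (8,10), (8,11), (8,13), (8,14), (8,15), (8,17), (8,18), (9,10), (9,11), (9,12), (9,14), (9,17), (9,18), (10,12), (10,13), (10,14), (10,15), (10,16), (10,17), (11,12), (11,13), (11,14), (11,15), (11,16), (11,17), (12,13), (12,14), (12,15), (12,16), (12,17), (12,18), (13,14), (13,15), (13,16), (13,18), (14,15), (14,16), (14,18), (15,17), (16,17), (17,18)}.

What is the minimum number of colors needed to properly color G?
Clique number ω(G) = 5 (lower bound: χ ≥ ω).
The clique on [8, 10, 13, 14, 15] has size 5, forcing χ ≥ 5, and the coloring below uses 5 colors, so χ(G) = 5.
A valid 5-coloring: color 1: [8, 12]; color 2: [14, 17]; color 3: [9, 13]; color 4: [10, 11, 18]; color 5: [15, 16].

χ(G) = 5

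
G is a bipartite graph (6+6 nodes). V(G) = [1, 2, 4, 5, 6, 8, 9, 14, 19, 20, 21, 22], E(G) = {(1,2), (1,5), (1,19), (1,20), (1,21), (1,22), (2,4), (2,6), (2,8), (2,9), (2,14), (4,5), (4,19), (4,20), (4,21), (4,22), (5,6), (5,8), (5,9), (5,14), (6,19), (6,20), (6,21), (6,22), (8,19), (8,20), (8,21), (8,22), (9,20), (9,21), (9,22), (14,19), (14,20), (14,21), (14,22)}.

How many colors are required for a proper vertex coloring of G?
Clique number ω(G) = 2 (lower bound: χ ≥ ω).
The graph is bipartite (no odd cycle), so 2 colors suffice: χ(G) = 2.
A valid 2-coloring: color 1: [2, 5, 19, 20, 21, 22]; color 2: [1, 4, 6, 8, 9, 14].

χ(G) = 2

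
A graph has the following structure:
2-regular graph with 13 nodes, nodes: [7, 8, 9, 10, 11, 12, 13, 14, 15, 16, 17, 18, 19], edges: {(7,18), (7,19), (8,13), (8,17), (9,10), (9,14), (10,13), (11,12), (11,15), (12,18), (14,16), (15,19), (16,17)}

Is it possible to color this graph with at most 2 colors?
Odd cycle [9, 10, 13, 8, 17, 16, 14] needs 3 colors (χ ≥ 3).
Hence χ(G) ≥ 3 > 2, so no proper 2-coloring exists.

No, G is not 2-colorable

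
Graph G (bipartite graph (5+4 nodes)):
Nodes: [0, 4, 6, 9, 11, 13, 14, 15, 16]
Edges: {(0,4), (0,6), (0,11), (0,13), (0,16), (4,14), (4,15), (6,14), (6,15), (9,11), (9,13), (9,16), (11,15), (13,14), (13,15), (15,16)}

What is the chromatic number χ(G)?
Clique number ω(G) = 2 (lower bound: χ ≥ ω).
The graph is bipartite (no odd cycle), so 2 colors suffice: χ(G) = 2.
A valid 2-coloring: color 1: [0, 9, 14, 15]; color 2: [4, 6, 11, 13, 16].

χ(G) = 2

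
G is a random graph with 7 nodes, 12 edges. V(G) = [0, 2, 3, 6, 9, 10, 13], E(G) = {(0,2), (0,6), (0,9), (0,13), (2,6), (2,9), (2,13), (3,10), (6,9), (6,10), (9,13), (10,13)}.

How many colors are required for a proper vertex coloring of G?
Clique number ω(G) = 4 (lower bound: χ ≥ ω).
The clique on [0, 2, 9, 13] has size 4, forcing χ ≥ 4, and the coloring below uses 4 colors, so χ(G) = 4.
A valid 4-coloring: color 1: [2, 10]; color 2: [3, 6, 13]; color 3: [0]; color 4: [9].

χ(G) = 4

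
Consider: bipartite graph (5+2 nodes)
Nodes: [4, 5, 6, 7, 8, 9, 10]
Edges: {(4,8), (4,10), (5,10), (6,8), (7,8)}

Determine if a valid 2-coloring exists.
Yes, G is 2-colorable

A valid 2-coloring: color 1: [8, 9, 10]; color 2: [4, 5, 6, 7].
(χ(G) = 2 ≤ 2.)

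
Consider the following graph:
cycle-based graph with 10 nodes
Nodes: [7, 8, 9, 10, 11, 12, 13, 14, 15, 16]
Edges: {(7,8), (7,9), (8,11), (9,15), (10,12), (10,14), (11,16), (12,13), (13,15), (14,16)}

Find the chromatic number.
Clique number ω(G) = 2 (lower bound: χ ≥ ω).
The graph is bipartite (no odd cycle), so 2 colors suffice: χ(G) = 2.
A valid 2-coloring: color 1: [7, 11, 12, 14, 15]; color 2: [8, 9, 10, 13, 16].

χ(G) = 2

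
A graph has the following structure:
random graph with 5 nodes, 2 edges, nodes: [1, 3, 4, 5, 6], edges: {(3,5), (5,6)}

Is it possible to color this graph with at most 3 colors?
A valid 3-coloring: color 1: [1, 4, 5]; color 2: [3, 6].
(χ(G) = 2 ≤ 3.)

Yes, G is 3-colorable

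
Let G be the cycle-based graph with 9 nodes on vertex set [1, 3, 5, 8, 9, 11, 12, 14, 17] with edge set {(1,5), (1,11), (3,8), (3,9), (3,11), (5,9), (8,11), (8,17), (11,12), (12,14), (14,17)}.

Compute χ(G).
χ(G) = 3

Clique number ω(G) = 3 (lower bound: χ ≥ ω).
The clique on [3, 8, 11] has size 3, forcing χ ≥ 3, and the coloring below uses 3 colors, so χ(G) = 3.
A valid 3-coloring: color 1: [5, 11, 17]; color 2: [1, 3, 14]; color 3: [8, 9, 12].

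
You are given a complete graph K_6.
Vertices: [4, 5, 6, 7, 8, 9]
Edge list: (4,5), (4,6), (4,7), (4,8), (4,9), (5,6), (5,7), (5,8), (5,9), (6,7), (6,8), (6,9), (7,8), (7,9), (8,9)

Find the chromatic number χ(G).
Clique number ω(G) = 6 (lower bound: χ ≥ ω).
The clique on [4, 5, 6, 7, 8, 9] has size 6, forcing χ ≥ 6, and the coloring below uses 6 colors, so χ(G) = 6.
A valid 6-coloring: color 1: [7]; color 2: [9]; color 3: [4]; color 4: [8]; color 5: [6]; color 6: [5].

χ(G) = 6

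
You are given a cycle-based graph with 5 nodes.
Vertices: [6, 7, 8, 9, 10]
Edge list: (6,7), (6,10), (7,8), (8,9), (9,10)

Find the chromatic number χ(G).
χ(G) = 3

Clique number ω(G) = 2 (lower bound: χ ≥ ω).
Odd cycle [10, 9, 8, 7, 6] needs 3 colors (χ ≥ 3).
The coloring below uses 3 colors, so χ(G) = 3.
A valid 3-coloring: color 1: [7, 10]; color 2: [6, 9]; color 3: [8].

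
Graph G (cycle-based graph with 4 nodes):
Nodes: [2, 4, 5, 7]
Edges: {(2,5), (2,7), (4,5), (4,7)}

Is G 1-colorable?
No, G is not 1-colorable

Edge (2,5) forces its endpoints to differ, so 1 color is not enough.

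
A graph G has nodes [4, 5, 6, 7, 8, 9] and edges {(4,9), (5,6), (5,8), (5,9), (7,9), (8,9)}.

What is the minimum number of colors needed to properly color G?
Clique number ω(G) = 3 (lower bound: χ ≥ ω).
The clique on [5, 8, 9] has size 3, forcing χ ≥ 3, and the coloring below uses 3 colors, so χ(G) = 3.
A valid 3-coloring: color 1: [6, 9]; color 2: [4, 5, 7]; color 3: [8].

χ(G) = 3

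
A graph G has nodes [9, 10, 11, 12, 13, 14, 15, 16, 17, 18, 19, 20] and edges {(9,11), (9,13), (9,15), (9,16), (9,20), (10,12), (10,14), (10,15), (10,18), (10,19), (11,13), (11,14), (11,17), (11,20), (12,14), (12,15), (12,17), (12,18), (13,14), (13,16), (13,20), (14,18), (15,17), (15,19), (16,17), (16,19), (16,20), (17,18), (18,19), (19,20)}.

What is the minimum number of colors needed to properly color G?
Clique number ω(G) = 4 (lower bound: χ ≥ ω).
The clique on [9, 13, 16, 20] has size 4, forcing χ ≥ 4, and the coloring below uses 4 colors, so χ(G) = 4.
A valid 4-coloring: color 1: [10, 13, 17]; color 2: [11, 15, 16, 18]; color 3: [9, 14, 19]; color 4: [12, 20].

χ(G) = 4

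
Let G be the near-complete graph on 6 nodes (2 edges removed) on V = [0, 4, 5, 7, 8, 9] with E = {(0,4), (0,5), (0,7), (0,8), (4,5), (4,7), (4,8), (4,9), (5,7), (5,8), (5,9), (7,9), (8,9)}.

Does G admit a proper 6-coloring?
A valid 6-coloring: color 1: [5]; color 2: [4]; color 3: [0, 9]; color 4: [7, 8].
(χ(G) = 4 ≤ 6.)

Yes, G is 6-colorable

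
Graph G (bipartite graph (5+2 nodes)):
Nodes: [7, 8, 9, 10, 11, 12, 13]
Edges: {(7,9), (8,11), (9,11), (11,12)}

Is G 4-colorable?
A valid 4-coloring: color 1: [7, 10, 11, 13]; color 2: [8, 9, 12].
(χ(G) = 2 ≤ 4.)

Yes, G is 4-colorable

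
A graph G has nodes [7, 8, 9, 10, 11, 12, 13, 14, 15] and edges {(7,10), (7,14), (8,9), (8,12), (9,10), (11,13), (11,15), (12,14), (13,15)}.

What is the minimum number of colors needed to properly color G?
Clique number ω(G) = 3 (lower bound: χ ≥ ω).
The clique on [11, 13, 15] has size 3, forcing χ ≥ 3, and the coloring below uses 3 colors, so χ(G) = 3.
A valid 3-coloring: color 1: [8, 10, 13, 14]; color 2: [7, 9, 12, 15]; color 3: [11].

χ(G) = 3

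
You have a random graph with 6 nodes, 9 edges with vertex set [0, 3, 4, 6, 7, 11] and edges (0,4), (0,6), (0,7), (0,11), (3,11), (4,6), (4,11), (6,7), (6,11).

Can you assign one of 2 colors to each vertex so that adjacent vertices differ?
No, G is not 2-colorable

The clique on vertices [0, 4, 6, 11] has size 4 > 2, so it alone needs 4 colors.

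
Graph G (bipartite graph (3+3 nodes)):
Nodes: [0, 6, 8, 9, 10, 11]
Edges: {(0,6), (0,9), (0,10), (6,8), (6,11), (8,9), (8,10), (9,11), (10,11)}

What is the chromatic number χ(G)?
Clique number ω(G) = 2 (lower bound: χ ≥ ω).
The graph is bipartite (no odd cycle), so 2 colors suffice: χ(G) = 2.
A valid 2-coloring: color 1: [6, 9, 10]; color 2: [0, 8, 11].

χ(G) = 2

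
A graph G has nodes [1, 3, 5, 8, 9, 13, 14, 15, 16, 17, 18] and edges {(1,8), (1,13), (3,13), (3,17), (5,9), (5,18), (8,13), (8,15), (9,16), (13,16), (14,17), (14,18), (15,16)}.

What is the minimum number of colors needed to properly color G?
χ(G) = 3

Clique number ω(G) = 3 (lower bound: χ ≥ ω).
The clique on [1, 8, 13] has size 3, forcing χ ≥ 3, and the coloring below uses 3 colors, so χ(G) = 3.
A valid 3-coloring: color 1: [9, 13, 15, 17, 18]; color 2: [3, 5, 8, 14, 16]; color 3: [1].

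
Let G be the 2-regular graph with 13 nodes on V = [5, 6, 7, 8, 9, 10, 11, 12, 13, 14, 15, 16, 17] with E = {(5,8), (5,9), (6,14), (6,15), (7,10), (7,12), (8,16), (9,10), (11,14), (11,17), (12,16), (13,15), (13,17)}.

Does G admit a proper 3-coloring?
Yes, G is 3-colorable

A valid 3-coloring: color 1: [5, 6, 7, 11, 13, 16]; color 2: [8, 10, 12, 14, 15, 17]; color 3: [9].
(χ(G) = 3 ≤ 3.)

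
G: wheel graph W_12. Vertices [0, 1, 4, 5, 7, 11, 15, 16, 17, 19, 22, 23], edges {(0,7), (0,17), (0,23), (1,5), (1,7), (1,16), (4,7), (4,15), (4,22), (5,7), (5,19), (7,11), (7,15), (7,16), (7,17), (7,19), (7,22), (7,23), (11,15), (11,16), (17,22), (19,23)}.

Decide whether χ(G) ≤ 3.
Odd cycle [17, 22, 4, 15, 11, 16, 1, 5, 19, 23, 0] needs 3 colors (χ ≥ 3).
Vertex 7 is adjacent to every vertex of [0, 1, 4, 5, 11, 15, 16, 17, 19, 22, 23], which already need 3 colors among themselves, so 7 needs a new color (χ ≥ 4).
Hence χ(G) ≥ 4 > 3, so no proper 3-coloring exists.

No, G is not 3-colorable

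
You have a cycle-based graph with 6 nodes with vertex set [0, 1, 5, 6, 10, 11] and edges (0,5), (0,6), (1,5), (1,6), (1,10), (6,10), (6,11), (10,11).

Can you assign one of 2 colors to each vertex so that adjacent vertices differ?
The clique on vertices [1, 6, 10] has size 3 > 2, so it alone needs 3 colors.

No, G is not 2-colorable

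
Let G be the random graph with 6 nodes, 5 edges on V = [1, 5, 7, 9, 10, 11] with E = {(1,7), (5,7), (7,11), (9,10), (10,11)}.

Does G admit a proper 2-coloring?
A valid 2-coloring: color 1: [7, 10]; color 2: [1, 5, 9, 11].
(χ(G) = 2 ≤ 2.)

Yes, G is 2-colorable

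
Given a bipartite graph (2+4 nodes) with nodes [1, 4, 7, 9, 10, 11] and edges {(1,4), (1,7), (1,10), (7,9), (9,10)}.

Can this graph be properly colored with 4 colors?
A valid 4-coloring: color 1: [1, 9, 11]; color 2: [4, 7, 10].
(χ(G) = 2 ≤ 4.)

Yes, G is 4-colorable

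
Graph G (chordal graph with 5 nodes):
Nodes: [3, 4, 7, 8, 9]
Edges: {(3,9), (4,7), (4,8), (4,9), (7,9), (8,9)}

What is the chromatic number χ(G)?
χ(G) = 3

Clique number ω(G) = 3 (lower bound: χ ≥ ω).
The clique on [4, 8, 9] has size 3, forcing χ ≥ 3, and the coloring below uses 3 colors, so χ(G) = 3.
A valid 3-coloring: color 1: [9]; color 2: [3, 4]; color 3: [7, 8].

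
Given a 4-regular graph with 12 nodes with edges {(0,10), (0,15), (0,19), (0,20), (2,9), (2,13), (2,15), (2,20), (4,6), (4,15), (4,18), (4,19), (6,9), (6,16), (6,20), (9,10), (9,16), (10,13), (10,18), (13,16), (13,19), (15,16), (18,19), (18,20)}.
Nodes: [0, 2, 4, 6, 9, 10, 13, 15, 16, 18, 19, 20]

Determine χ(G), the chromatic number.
Clique number ω(G) = 3 (lower bound: χ ≥ ω).
The clique on [4, 18, 19] has size 3, forcing χ ≥ 3, and the coloring below uses 3 colors, so χ(G) = 3.
A valid 3-coloring: color 1: [9, 15, 19, 20]; color 2: [2, 4, 10, 16]; color 3: [0, 6, 13, 18].

χ(G) = 3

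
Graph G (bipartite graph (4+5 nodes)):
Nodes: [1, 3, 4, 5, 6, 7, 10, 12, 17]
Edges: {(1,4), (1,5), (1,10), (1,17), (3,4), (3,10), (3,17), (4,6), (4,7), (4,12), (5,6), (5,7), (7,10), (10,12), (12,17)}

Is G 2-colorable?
Yes, G is 2-colorable

A valid 2-coloring: color 1: [4, 5, 10, 17]; color 2: [1, 3, 6, 7, 12].
(χ(G) = 2 ≤ 2.)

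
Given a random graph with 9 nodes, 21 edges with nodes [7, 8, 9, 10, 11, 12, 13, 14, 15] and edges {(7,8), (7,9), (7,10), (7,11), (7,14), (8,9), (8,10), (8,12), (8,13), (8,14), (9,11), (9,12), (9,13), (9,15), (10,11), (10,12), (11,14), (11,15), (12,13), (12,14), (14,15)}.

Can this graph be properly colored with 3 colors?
The clique on vertices [8, 9, 12, 13] has size 4 > 3, so it alone needs 4 colors.

No, G is not 3-colorable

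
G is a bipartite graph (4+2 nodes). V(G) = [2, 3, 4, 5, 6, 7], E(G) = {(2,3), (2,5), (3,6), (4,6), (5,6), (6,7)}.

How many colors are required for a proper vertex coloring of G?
Clique number ω(G) = 2 (lower bound: χ ≥ ω).
The graph is bipartite (no odd cycle), so 2 colors suffice: χ(G) = 2.
A valid 2-coloring: color 1: [2, 6]; color 2: [3, 4, 5, 7].

χ(G) = 2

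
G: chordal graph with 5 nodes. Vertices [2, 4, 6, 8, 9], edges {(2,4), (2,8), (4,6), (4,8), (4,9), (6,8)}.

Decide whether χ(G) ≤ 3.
A valid 3-coloring: color 1: [4]; color 2: [8, 9]; color 3: [2, 6].
(χ(G) = 3 ≤ 3.)

Yes, G is 3-colorable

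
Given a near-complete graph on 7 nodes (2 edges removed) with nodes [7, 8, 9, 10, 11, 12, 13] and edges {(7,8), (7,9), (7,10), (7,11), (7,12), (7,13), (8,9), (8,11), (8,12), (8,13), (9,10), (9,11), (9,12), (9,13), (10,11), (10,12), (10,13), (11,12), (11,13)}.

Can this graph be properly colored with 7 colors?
Yes, G is 7-colorable

A valid 7-coloring: color 1: [7]; color 2: [11]; color 3: [9]; color 4: [8, 10]; color 5: [12, 13].
(χ(G) = 5 ≤ 7.)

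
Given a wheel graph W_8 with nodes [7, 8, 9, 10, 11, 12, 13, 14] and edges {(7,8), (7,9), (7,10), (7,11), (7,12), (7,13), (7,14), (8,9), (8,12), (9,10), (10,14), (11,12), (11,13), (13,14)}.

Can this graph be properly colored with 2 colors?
No, G is not 2-colorable

The clique on vertices [7, 8, 9] has size 3 > 2, so it alone needs 3 colors.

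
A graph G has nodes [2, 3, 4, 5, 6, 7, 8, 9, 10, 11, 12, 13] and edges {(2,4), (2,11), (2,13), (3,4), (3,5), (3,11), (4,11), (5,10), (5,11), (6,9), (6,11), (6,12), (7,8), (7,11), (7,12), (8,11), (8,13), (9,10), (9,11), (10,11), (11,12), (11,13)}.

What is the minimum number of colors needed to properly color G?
χ(G) = 4

Clique number ω(G) = 3 (lower bound: χ ≥ ω).
Odd cycle [6, 12, 7, 8, 13, 2, 4, 3, 5, 10, 9] needs 3 colors (χ ≥ 3).
Vertex 11 is adjacent to every vertex of [2, 3, 4, 5, 6, 7, 8, 9, 10, 12, 13], which already need 3 colors among themselves, so 11 needs a new color (χ ≥ 4).
The coloring below uses 4 colors, so χ(G) = 4.
A valid 4-coloring: color 1: [11]; color 2: [4, 6, 7, 10, 13]; color 3: [2, 3, 8, 9, 12]; color 4: [5].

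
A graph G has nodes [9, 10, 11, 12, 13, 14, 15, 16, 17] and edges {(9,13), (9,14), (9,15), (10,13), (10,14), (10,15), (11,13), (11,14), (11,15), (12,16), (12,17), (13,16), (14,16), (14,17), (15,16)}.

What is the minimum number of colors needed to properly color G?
χ(G) = 2

Clique number ω(G) = 2 (lower bound: χ ≥ ω).
The graph is bipartite (no odd cycle), so 2 colors suffice: χ(G) = 2.
A valid 2-coloring: color 1: [12, 13, 14, 15]; color 2: [9, 10, 11, 16, 17].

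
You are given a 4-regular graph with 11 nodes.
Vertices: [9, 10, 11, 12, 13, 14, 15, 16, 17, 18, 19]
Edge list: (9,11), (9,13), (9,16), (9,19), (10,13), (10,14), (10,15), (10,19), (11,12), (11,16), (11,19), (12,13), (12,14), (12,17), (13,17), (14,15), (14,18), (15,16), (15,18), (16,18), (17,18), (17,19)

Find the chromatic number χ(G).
χ(G) = 3

Clique number ω(G) = 3 (lower bound: χ ≥ ω).
The clique on [9, 11, 16] has size 3, forcing χ ≥ 3, and the coloring below uses 3 colors, so χ(G) = 3.
A valid 3-coloring: color 1: [11, 15, 17]; color 2: [9, 10, 12, 18]; color 3: [13, 14, 16, 19].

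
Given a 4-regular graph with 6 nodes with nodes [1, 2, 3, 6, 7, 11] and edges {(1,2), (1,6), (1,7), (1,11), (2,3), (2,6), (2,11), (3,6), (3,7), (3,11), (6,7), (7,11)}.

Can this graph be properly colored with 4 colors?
A valid 4-coloring: color 1: [1, 3]; color 2: [6, 11]; color 3: [2, 7].
(χ(G) = 3 ≤ 4.)

Yes, G is 4-colorable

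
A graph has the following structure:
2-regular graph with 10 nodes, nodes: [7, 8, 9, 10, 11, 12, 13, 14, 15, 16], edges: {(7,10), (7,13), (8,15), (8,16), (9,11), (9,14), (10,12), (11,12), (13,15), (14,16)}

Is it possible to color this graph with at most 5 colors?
Yes, G is 5-colorable

A valid 5-coloring: color 1: [7, 9, 12, 15, 16]; color 2: [8, 10, 11, 13, 14].
(χ(G) = 2 ≤ 5.)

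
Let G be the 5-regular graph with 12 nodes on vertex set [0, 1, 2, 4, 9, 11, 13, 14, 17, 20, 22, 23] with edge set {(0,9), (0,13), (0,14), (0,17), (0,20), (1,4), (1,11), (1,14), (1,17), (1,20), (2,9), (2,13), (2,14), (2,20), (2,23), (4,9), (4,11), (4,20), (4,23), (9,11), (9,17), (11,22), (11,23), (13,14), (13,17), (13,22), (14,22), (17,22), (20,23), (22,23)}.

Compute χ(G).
χ(G) = 3

Clique number ω(G) = 3 (lower bound: χ ≥ ω).
The clique on [0, 9, 17] has size 3, forcing χ ≥ 3, and the coloring below uses 3 colors, so χ(G) = 3.
A valid 3-coloring: color 1: [11, 14, 17, 20]; color 2: [1, 9, 13, 23]; color 3: [0, 2, 4, 22].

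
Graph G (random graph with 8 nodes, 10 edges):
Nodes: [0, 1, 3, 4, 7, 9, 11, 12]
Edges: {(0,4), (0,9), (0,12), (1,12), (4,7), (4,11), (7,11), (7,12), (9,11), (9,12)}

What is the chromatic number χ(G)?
χ(G) = 3

Clique number ω(G) = 3 (lower bound: χ ≥ ω).
The clique on [4, 7, 11] has size 3, forcing χ ≥ 3, and the coloring below uses 3 colors, so χ(G) = 3.
A valid 3-coloring: color 1: [3, 11, 12]; color 2: [0, 1, 7]; color 3: [4, 9].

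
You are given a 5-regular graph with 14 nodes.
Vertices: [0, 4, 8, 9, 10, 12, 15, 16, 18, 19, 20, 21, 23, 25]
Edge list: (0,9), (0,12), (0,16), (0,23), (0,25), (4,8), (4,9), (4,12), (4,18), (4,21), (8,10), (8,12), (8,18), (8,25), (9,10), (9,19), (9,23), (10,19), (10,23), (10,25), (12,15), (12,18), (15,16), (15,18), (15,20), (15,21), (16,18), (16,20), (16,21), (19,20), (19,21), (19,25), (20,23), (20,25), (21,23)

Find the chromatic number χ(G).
Clique number ω(G) = 4 (lower bound: χ ≥ ω).
The clique on [4, 8, 12, 18] has size 4, forcing χ ≥ 4, and the coloring below uses 4 colors, so χ(G) = 4.
A valid 4-coloring: color 1: [0, 4, 10, 20]; color 2: [9, 12, 16, 25]; color 3: [8, 15, 19, 23]; color 4: [18, 21].

χ(G) = 4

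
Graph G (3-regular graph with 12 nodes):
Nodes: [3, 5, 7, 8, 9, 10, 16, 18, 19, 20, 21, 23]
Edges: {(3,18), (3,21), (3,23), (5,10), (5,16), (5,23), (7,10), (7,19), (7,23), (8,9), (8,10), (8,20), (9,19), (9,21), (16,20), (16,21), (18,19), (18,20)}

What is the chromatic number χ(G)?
Clique number ω(G) = 2 (lower bound: χ ≥ ω).
Odd cycle [20, 16, 21, 9, 8] needs 3 colors (χ ≥ 3).
The coloring below uses 3 colors, so χ(G) = 3.
A valid 3-coloring: color 1: [9, 10, 16, 18, 23]; color 2: [5, 8, 19, 21]; color 3: [3, 7, 20].

χ(G) = 3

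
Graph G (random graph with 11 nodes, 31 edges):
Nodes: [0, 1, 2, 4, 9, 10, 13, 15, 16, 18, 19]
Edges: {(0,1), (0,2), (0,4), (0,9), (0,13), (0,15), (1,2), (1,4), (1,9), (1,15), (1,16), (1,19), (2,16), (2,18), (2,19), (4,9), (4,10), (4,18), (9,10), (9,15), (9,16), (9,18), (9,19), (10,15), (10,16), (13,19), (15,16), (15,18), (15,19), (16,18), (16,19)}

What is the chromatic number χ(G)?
Clique number ω(G) = 5 (lower bound: χ ≥ ω).
The clique on [1, 9, 15, 16, 19] has size 5, forcing χ ≥ 5, and the coloring below uses 5 colors, so χ(G) = 5.
A valid 5-coloring: color 1: [2, 9, 13]; color 2: [0, 16]; color 3: [1, 10, 18]; color 4: [4, 15]; color 5: [19].

χ(G) = 5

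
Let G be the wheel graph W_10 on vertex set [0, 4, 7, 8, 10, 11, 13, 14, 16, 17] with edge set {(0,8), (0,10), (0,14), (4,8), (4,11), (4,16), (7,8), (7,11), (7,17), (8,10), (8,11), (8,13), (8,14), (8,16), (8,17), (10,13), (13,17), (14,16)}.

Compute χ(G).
Clique number ω(G) = 3 (lower bound: χ ≥ ω).
Odd cycle [16, 4, 11, 7, 17, 13, 10, 0, 14] needs 3 colors (χ ≥ 3).
Vertex 8 is adjacent to every vertex of [0, 4, 7, 10, 11, 13, 14, 16, 17], which already need 3 colors among themselves, so 8 needs a new color (χ ≥ 4).
The coloring below uses 4 colors, so χ(G) = 4.
A valid 4-coloring: color 1: [8]; color 2: [0, 11, 16, 17]; color 3: [4, 7, 13, 14]; color 4: [10].

χ(G) = 4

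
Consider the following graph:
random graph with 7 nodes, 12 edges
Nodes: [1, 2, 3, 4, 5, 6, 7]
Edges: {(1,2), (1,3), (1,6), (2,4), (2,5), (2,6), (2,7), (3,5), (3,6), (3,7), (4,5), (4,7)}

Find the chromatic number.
Clique number ω(G) = 3 (lower bound: χ ≥ ω).
The clique on [1, 2, 6] has size 3, forcing χ ≥ 3, and the coloring below uses 3 colors, so χ(G) = 3.
A valid 3-coloring: color 1: [2, 3]; color 2: [1, 4]; color 3: [5, 6, 7].

χ(G) = 3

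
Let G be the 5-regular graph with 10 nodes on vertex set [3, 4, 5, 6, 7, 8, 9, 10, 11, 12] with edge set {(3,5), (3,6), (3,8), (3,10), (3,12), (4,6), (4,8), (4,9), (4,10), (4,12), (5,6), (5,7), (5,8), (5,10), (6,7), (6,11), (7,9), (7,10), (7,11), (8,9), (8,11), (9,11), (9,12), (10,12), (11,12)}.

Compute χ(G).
Clique number ω(G) = 3 (lower bound: χ ≥ ω).
Suppose a proper 3-coloring c exists. The clique [3, 5, 6] takes 3 distinct colors; by symmetry let c(3) = 1, c(5) = 2, c(6) = 3.
- Vertex 7: neighbors [5, 6] already have colors [2, 3] ⇒ c(7) = 1.
- Vertex 8: neighbors [3, 5] already have colors [1, 2] ⇒ c(8) = 3.
- Vertex 9: neighbors [7, 8] already have colors [1, 3] ⇒ c(9) = 2.
- Vertex 11: neighbors [7, 9, 6] already have colors [1, 2, 3] — all 3 colors blocked. Contradiction.
The forced assignments end in a contradiction, so G has no proper 3-coloring (χ ≥ 4).
The coloring below uses 4 colors, so χ(G) = 4.
A valid 4-coloring: color 1: [6, 8, 12]; color 2: [5, 9]; color 3: [3, 4, 7]; color 4: [10, 11].

χ(G) = 4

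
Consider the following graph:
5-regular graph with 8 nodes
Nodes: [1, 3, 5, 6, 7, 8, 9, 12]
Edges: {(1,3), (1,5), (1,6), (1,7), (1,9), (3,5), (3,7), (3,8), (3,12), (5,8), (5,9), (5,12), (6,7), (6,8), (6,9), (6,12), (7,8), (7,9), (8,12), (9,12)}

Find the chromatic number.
Clique number ω(G) = 4 (lower bound: χ ≥ ω).
The clique on [3, 5, 8, 12] has size 4, forcing χ ≥ 4, and the coloring below uses 4 colors, so χ(G) = 4.
A valid 4-coloring: color 1: [3, 9]; color 2: [5, 6]; color 3: [7, 12]; color 4: [1, 8].

χ(G) = 4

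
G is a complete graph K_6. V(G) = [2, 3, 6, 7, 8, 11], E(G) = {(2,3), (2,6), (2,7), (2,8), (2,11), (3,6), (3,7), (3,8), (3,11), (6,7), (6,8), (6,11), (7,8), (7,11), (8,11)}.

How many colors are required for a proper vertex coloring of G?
Clique number ω(G) = 6 (lower bound: χ ≥ ω).
The clique on [2, 3, 6, 7, 8, 11] has size 6, forcing χ ≥ 6, and the coloring below uses 6 colors, so χ(G) = 6.
A valid 6-coloring: color 1: [6]; color 2: [3]; color 3: [8]; color 4: [11]; color 5: [2]; color 6: [7].

χ(G) = 6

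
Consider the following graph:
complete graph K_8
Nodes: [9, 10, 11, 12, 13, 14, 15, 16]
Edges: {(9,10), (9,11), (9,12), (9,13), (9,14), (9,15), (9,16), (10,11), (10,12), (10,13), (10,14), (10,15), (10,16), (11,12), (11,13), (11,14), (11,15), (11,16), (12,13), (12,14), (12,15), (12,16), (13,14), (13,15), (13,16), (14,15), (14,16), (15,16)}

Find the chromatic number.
Clique number ω(G) = 8 (lower bound: χ ≥ ω).
The clique on [9, 10, 11, 12, 13, 14, 15, 16] has size 8, forcing χ ≥ 8, and the coloring below uses 8 colors, so χ(G) = 8.
A valid 8-coloring: color 1: [10]; color 2: [15]; color 3: [11]; color 4: [13]; color 5: [12]; color 6: [16]; color 7: [9]; color 8: [14].

χ(G) = 8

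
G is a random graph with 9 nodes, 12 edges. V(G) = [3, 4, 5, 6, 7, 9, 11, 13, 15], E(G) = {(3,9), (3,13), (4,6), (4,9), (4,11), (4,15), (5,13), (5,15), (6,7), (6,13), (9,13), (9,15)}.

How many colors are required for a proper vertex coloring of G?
Clique number ω(G) = 3 (lower bound: χ ≥ ω).
The clique on [3, 9, 13] has size 3, forcing χ ≥ 3, and the coloring below uses 3 colors, so χ(G) = 3.
A valid 3-coloring: color 1: [4, 7, 13]; color 2: [5, 6, 9, 11]; color 3: [3, 15].

χ(G) = 3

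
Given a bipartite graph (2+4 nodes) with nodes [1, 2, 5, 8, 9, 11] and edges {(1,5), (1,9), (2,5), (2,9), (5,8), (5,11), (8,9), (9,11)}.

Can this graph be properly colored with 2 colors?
Yes, G is 2-colorable

A valid 2-coloring: color 1: [5, 9]; color 2: [1, 2, 8, 11].
(χ(G) = 2 ≤ 2.)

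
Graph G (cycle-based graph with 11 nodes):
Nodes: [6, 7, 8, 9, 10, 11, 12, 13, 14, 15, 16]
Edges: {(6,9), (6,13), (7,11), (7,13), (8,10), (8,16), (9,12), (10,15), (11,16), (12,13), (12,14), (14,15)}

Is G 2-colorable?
No, G is not 2-colorable

Odd cycle [12, 14, 15, 10, 8, 16, 11, 7, 13] needs 3 colors (χ ≥ 3).
Hence χ(G) ≥ 3 > 2, so no proper 2-coloring exists.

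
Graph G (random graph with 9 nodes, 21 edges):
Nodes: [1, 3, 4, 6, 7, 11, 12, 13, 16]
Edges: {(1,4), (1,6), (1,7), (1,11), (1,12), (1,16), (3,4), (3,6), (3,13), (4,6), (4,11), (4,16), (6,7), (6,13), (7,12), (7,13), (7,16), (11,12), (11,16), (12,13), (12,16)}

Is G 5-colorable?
A valid 5-coloring: color 1: [1, 13]; color 2: [6, 12]; color 3: [4, 7]; color 4: [3, 16]; color 5: [11].
(χ(G) = 4 ≤ 5.)

Yes, G is 5-colorable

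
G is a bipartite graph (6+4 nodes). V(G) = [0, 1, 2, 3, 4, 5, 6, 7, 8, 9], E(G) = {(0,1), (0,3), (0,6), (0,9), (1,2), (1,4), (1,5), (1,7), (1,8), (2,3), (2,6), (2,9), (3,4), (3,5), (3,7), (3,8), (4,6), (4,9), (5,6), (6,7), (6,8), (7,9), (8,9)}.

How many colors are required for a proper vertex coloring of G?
χ(G) = 2

Clique number ω(G) = 2 (lower bound: χ ≥ ω).
The graph is bipartite (no odd cycle), so 2 colors suffice: χ(G) = 2.
A valid 2-coloring: color 1: [1, 3, 6, 9]; color 2: [0, 2, 4, 5, 7, 8].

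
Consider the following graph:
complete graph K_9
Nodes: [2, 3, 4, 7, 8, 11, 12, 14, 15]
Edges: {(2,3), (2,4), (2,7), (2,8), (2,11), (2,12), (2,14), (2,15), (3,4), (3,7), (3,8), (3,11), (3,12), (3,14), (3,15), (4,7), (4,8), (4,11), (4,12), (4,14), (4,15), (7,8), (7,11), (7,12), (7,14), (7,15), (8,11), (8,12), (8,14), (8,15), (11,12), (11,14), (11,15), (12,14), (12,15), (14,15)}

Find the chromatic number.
Clique number ω(G) = 9 (lower bound: χ ≥ ω).
The clique on [2, 3, 4, 7, 8, 11, 12, 14, 15] has size 9, forcing χ ≥ 9, and the coloring below uses 9 colors, so χ(G) = 9.
A valid 9-coloring: color 1: [12]; color 2: [4]; color 3: [3]; color 4: [15]; color 5: [11]; color 6: [14]; color 7: [7]; color 8: [2]; color 9: [8].

χ(G) = 9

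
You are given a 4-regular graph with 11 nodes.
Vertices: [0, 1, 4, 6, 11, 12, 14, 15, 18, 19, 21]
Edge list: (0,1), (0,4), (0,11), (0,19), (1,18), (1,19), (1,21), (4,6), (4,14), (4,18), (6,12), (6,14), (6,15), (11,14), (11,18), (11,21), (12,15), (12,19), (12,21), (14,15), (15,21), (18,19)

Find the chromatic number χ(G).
Clique number ω(G) = 3 (lower bound: χ ≥ ω).
The clique on [0, 1, 19] has size 3, forcing χ ≥ 3, and the coloring below uses 3 colors, so χ(G) = 3.
A valid 3-coloring: color 1: [4, 11, 15, 19]; color 2: [0, 6, 18, 21]; color 3: [1, 12, 14].

χ(G) = 3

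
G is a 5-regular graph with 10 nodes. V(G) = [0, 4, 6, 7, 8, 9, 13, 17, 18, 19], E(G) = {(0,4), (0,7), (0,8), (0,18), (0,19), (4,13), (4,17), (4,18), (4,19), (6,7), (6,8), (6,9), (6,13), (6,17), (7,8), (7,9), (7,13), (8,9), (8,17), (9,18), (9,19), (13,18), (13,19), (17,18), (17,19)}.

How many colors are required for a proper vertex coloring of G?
χ(G) = 4

Clique number ω(G) = 4 (lower bound: χ ≥ ω).
The clique on [6, 7, 8, 9] has size 4, forcing χ ≥ 4, and the coloring below uses 4 colors, so χ(G) = 4.
A valid 4-coloring: color 1: [8, 18, 19]; color 2: [0, 9, 13, 17]; color 3: [4, 7]; color 4: [6].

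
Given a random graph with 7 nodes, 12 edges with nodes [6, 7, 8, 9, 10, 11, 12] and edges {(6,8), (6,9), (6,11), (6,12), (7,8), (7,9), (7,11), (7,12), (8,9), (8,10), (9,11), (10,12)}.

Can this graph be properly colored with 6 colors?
Yes, G is 6-colorable

A valid 6-coloring: color 1: [8, 11, 12]; color 2: [6, 7, 10]; color 3: [9].
(χ(G) = 3 ≤ 6.)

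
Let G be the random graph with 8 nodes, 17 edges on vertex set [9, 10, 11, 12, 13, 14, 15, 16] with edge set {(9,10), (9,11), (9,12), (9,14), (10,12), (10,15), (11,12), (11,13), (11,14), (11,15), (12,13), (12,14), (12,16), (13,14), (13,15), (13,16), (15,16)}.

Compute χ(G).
χ(G) = 4

Clique number ω(G) = 4 (lower bound: χ ≥ ω).
The clique on [9, 11, 12, 14] has size 4, forcing χ ≥ 4, and the coloring below uses 4 colors, so χ(G) = 4.
A valid 4-coloring: color 1: [12, 15]; color 2: [10, 11, 16]; color 3: [9, 13]; color 4: [14].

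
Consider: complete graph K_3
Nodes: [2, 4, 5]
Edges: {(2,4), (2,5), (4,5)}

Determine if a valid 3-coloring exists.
A valid 3-coloring: color 1: [5]; color 2: [2]; color 3: [4].
(χ(G) = 3 ≤ 3.)

Yes, G is 3-colorable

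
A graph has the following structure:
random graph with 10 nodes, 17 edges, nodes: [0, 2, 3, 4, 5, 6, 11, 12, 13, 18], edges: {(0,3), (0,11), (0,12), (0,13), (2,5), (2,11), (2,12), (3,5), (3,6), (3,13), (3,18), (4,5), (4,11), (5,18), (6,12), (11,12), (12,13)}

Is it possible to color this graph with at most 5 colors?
A valid 5-coloring: color 1: [3, 4, 12]; color 2: [0, 5, 6]; color 3: [11, 13, 18]; color 4: [2].
(χ(G) = 3 ≤ 5.)

Yes, G is 5-colorable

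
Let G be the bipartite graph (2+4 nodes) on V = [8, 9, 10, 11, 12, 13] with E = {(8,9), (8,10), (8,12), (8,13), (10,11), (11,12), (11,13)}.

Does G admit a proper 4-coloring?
Yes, G is 4-colorable

A valid 4-coloring: color 1: [8, 11]; color 2: [9, 10, 12, 13].
(χ(G) = 2 ≤ 4.)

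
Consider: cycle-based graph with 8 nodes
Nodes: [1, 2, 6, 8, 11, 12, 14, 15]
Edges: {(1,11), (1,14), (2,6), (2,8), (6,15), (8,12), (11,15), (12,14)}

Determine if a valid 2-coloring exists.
Yes, G is 2-colorable

A valid 2-coloring: color 1: [1, 2, 12, 15]; color 2: [6, 8, 11, 14].
(χ(G) = 2 ≤ 2.)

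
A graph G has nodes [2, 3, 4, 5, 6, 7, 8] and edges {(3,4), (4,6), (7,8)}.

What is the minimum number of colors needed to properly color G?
χ(G) = 2

Clique number ω(G) = 2 (lower bound: χ ≥ ω).
The graph is bipartite (no odd cycle), so 2 colors suffice: χ(G) = 2.
A valid 2-coloring: color 1: [2, 4, 5, 8]; color 2: [3, 6, 7].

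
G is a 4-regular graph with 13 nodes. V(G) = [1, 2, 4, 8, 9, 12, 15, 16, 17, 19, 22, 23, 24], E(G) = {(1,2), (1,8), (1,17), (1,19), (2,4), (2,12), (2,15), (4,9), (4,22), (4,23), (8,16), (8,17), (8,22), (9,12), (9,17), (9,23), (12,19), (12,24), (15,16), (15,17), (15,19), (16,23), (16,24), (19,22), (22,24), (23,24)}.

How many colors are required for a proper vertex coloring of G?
χ(G) = 3

Clique number ω(G) = 3 (lower bound: χ ≥ ω).
The clique on [1, 8, 17] has size 3, forcing χ ≥ 3, and the coloring below uses 3 colors, so χ(G) = 3.
A valid 3-coloring: color 1: [4, 12, 16, 17]; color 2: [2, 8, 9, 19, 24]; color 3: [1, 15, 22, 23].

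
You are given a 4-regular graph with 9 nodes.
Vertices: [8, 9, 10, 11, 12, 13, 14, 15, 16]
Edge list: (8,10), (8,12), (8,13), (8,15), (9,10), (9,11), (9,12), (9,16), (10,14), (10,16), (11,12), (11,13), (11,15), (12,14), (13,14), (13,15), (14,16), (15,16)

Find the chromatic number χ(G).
χ(G) = 3

Clique number ω(G) = 3 (lower bound: χ ≥ ω).
The clique on [8, 13, 15] has size 3, forcing χ ≥ 3, and the coloring below uses 3 colors, so χ(G) = 3.
A valid 3-coloring: color 1: [9, 14, 15]; color 2: [8, 11, 16]; color 3: [10, 12, 13].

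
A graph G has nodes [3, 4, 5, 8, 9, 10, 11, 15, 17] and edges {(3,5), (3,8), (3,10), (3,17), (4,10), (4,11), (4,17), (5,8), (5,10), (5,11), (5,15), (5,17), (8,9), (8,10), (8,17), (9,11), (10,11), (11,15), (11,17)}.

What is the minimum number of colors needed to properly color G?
χ(G) = 4

Clique number ω(G) = 4 (lower bound: χ ≥ ω).
The clique on [3, 5, 8, 17] has size 4, forcing χ ≥ 4, and the coloring below uses 4 colors, so χ(G) = 4.
A valid 4-coloring: color 1: [8, 11]; color 2: [4, 5, 9]; color 3: [10, 15, 17]; color 4: [3].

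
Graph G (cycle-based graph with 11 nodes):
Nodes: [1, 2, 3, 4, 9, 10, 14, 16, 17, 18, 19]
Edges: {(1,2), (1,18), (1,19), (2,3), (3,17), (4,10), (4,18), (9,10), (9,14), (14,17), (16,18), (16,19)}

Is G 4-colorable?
A valid 4-coloring: color 1: [3, 10, 14, 18, 19]; color 2: [1, 4, 9, 16, 17]; color 3: [2].
(χ(G) = 3 ≤ 4.)

Yes, G is 4-colorable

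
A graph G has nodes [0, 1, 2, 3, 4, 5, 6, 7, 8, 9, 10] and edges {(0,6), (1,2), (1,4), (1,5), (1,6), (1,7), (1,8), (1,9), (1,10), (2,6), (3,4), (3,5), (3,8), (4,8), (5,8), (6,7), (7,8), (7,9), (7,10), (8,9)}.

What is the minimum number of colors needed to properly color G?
χ(G) = 4

Clique number ω(G) = 4 (lower bound: χ ≥ ω).
The clique on [1, 7, 8, 9] has size 4, forcing χ ≥ 4, and the coloring below uses 4 colors, so χ(G) = 4.
A valid 4-coloring: color 1: [0, 1, 3]; color 2: [6, 8, 10]; color 3: [2, 4, 5, 7]; color 4: [9].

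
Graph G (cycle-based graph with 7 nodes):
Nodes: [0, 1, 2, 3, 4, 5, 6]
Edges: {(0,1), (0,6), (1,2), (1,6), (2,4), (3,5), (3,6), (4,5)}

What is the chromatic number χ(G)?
Clique number ω(G) = 3 (lower bound: χ ≥ ω).
The clique on [0, 1, 6] has size 3, forcing χ ≥ 3, and the coloring below uses 3 colors, so χ(G) = 3.
A valid 3-coloring: color 1: [2, 5, 6]; color 2: [1, 3, 4]; color 3: [0].

χ(G) = 3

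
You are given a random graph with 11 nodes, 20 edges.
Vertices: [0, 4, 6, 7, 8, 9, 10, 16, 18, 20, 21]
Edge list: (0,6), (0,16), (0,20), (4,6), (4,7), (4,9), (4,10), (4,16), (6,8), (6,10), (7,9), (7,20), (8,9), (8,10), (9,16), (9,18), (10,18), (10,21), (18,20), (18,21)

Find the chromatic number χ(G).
χ(G) = 3

Clique number ω(G) = 3 (lower bound: χ ≥ ω).
The clique on [4, 9, 16] has size 3, forcing χ ≥ 3, and the coloring below uses 3 colors, so χ(G) = 3.
A valid 3-coloring: color 1: [7, 10, 16]; color 2: [0, 4, 8, 18]; color 3: [6, 9, 20, 21].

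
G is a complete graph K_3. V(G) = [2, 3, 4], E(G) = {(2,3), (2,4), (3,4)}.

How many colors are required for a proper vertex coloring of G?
Clique number ω(G) = 3 (lower bound: χ ≥ ω).
The clique on [2, 3, 4] has size 3, forcing χ ≥ 3, and the coloring below uses 3 colors, so χ(G) = 3.
A valid 3-coloring: color 1: [4]; color 2: [3]; color 3: [2].

χ(G) = 3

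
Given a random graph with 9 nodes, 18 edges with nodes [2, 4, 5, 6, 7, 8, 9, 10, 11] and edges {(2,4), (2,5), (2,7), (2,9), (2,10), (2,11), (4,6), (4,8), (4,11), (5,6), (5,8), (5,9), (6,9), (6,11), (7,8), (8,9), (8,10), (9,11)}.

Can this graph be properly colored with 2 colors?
No, G is not 2-colorable

The clique on vertices [5, 8, 9] has size 3 > 2, so it alone needs 3 colors.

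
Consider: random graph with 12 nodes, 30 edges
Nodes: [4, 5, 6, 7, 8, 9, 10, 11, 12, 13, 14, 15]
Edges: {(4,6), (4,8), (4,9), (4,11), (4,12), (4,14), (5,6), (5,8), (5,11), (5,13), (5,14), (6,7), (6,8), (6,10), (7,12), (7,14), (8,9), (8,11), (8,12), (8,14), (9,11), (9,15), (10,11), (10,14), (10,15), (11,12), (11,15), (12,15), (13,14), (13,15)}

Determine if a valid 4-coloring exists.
Yes, G is 4-colorable

A valid 4-coloring: color 1: [7, 8, 15]; color 2: [6, 11, 14]; color 3: [4, 5, 10]; color 4: [9, 12, 13].
(χ(G) = 4 ≤ 4.)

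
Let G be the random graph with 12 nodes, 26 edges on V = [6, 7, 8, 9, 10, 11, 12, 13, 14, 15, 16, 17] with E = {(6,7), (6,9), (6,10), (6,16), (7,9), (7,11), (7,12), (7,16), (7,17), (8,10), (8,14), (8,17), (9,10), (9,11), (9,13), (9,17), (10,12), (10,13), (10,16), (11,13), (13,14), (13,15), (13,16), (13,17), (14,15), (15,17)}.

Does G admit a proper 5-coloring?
A valid 5-coloring: color 1: [7, 8, 13]; color 2: [10, 11, 14, 17]; color 3: [9, 12, 15, 16]; color 4: [6].
(χ(G) = 4 ≤ 5.)

Yes, G is 5-colorable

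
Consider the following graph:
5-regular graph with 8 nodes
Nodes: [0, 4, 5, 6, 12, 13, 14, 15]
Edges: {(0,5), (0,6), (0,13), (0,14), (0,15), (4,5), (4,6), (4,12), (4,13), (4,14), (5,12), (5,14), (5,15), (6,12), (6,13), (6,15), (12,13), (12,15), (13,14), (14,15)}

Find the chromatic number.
Clique number ω(G) = 4 (lower bound: χ ≥ ω).
The clique on [0, 5, 14, 15] has size 4, forcing χ ≥ 4, and the coloring below uses 4 colors, so χ(G) = 4.
A valid 4-coloring: color 1: [12, 14]; color 2: [0, 4]; color 3: [5, 6]; color 4: [13, 15].

χ(G) = 4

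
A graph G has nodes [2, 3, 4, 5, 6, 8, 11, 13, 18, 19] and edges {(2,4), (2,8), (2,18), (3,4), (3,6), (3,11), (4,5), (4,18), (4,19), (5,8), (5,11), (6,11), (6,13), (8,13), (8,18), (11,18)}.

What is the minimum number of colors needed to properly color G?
Clique number ω(G) = 3 (lower bound: χ ≥ ω).
The clique on [2, 4, 18] has size 3, forcing χ ≥ 3, and the coloring below uses 3 colors, so χ(G) = 3.
A valid 3-coloring: color 1: [4, 8, 11]; color 2: [5, 6, 18, 19]; color 3: [2, 3, 13].

χ(G) = 3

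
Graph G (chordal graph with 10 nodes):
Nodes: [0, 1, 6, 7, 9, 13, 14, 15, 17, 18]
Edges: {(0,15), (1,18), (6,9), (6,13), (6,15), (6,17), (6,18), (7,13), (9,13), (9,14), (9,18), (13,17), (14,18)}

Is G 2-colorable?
The clique on vertices [6, 9, 18] has size 3 > 2, so it alone needs 3 colors.

No, G is not 2-colorable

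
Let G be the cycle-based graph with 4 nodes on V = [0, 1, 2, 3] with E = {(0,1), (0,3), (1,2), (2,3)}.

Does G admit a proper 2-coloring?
Yes, G is 2-colorable

A valid 2-coloring: color 1: [1, 3]; color 2: [0, 2].
(χ(G) = 2 ≤ 2.)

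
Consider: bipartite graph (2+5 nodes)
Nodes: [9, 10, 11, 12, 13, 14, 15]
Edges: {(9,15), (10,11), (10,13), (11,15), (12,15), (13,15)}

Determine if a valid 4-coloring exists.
A valid 4-coloring: color 1: [10, 14, 15]; color 2: [9, 11, 12, 13].
(χ(G) = 2 ≤ 4.)

Yes, G is 4-colorable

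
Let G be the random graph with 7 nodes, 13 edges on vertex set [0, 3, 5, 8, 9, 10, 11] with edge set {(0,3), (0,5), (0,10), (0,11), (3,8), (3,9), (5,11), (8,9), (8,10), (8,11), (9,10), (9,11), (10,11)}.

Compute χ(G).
χ(G) = 4

Clique number ω(G) = 4 (lower bound: χ ≥ ω).
The clique on [8, 9, 10, 11] has size 4, forcing χ ≥ 4, and the coloring below uses 4 colors, so χ(G) = 4.
A valid 4-coloring: color 1: [3, 11]; color 2: [0, 8]; color 3: [5, 10]; color 4: [9].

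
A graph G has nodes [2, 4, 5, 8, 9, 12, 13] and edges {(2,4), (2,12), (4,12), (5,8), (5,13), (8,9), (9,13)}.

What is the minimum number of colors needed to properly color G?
Clique number ω(G) = 3 (lower bound: χ ≥ ω).
The clique on [2, 4, 12] has size 3, forcing χ ≥ 3, and the coloring below uses 3 colors, so χ(G) = 3.
A valid 3-coloring: color 1: [4, 5, 9]; color 2: [2, 8, 13]; color 3: [12].

χ(G) = 3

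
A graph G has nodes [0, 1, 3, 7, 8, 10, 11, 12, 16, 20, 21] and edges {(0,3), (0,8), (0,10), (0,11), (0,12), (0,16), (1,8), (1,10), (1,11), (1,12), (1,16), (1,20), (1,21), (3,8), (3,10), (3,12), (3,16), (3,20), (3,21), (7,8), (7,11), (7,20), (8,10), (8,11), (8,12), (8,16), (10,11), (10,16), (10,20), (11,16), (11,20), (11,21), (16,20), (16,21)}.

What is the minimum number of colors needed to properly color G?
χ(G) = 5

Clique number ω(G) = 5 (lower bound: χ ≥ ω).
The clique on [0, 8, 10, 11, 16] has size 5, forcing χ ≥ 5, and the coloring below uses 5 colors, so χ(G) = 5.
A valid 5-coloring: color 1: [7, 12, 16]; color 2: [8, 20, 21]; color 3: [3, 11]; color 4: [10]; color 5: [0, 1].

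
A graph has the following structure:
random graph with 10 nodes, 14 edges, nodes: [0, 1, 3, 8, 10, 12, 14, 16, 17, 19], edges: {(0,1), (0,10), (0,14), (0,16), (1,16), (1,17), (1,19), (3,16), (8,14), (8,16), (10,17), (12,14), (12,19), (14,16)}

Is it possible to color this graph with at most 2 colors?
The clique on vertices [0, 1, 16] has size 3 > 2, so it alone needs 3 colors.

No, G is not 2-colorable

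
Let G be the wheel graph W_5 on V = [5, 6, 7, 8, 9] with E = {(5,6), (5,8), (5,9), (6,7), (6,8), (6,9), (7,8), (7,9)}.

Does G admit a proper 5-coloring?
A valid 5-coloring: color 1: [6]; color 2: [5, 7]; color 3: [8, 9].
(χ(G) = 3 ≤ 5.)

Yes, G is 5-colorable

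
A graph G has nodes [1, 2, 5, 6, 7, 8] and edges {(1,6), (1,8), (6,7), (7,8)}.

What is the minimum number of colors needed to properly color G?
χ(G) = 2

Clique number ω(G) = 2 (lower bound: χ ≥ ω).
The graph is bipartite (no odd cycle), so 2 colors suffice: χ(G) = 2.
A valid 2-coloring: color 1: [2, 5, 6, 8]; color 2: [1, 7].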